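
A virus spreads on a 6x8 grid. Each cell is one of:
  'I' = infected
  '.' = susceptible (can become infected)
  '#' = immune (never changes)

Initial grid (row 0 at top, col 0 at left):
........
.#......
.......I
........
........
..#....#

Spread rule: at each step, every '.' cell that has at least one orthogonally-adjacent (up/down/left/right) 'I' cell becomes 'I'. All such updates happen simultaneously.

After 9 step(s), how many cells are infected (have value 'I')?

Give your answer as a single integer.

Step 0 (initial): 1 infected
Step 1: +3 new -> 4 infected
Step 2: +5 new -> 9 infected
Step 3: +5 new -> 14 infected
Step 4: +6 new -> 20 infected
Step 5: +6 new -> 26 infected
Step 6: +6 new -> 32 infected
Step 7: +5 new -> 37 infected
Step 8: +4 new -> 41 infected
Step 9: +3 new -> 44 infected

Answer: 44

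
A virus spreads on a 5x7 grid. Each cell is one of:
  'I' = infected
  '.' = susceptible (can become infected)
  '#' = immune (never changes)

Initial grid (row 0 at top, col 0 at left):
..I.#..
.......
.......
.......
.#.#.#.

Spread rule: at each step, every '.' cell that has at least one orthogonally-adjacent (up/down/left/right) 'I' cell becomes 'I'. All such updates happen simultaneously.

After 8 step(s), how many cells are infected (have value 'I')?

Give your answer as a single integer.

Answer: 31

Derivation:
Step 0 (initial): 1 infected
Step 1: +3 new -> 4 infected
Step 2: +4 new -> 8 infected
Step 3: +5 new -> 13 infected
Step 4: +6 new -> 19 infected
Step 5: +5 new -> 24 infected
Step 6: +5 new -> 29 infected
Step 7: +1 new -> 30 infected
Step 8: +1 new -> 31 infected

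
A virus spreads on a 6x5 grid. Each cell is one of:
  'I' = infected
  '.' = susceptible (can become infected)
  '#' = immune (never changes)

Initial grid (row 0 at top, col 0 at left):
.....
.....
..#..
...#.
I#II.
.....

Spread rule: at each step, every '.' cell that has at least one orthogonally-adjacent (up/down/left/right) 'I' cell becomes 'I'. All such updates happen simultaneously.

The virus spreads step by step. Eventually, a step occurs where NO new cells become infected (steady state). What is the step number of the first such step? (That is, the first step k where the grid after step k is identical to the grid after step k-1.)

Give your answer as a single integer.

Step 0 (initial): 3 infected
Step 1: +6 new -> 9 infected
Step 2: +5 new -> 14 infected
Step 3: +3 new -> 17 infected
Step 4: +4 new -> 21 infected
Step 5: +4 new -> 25 infected
Step 6: +2 new -> 27 infected
Step 7: +0 new -> 27 infected

Answer: 7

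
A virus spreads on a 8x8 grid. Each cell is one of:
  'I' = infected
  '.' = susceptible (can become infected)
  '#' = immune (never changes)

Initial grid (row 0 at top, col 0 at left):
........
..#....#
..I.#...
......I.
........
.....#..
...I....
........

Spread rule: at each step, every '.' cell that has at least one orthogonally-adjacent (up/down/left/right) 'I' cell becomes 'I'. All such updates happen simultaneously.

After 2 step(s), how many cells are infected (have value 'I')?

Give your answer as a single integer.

Answer: 34

Derivation:
Step 0 (initial): 3 infected
Step 1: +11 new -> 14 infected
Step 2: +20 new -> 34 infected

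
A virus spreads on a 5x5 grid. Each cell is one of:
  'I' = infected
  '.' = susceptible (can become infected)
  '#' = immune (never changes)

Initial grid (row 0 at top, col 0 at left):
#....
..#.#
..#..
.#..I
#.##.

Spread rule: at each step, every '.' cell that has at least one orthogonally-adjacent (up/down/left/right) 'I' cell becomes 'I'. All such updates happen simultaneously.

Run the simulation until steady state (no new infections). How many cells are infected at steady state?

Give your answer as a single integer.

Step 0 (initial): 1 infected
Step 1: +3 new -> 4 infected
Step 2: +2 new -> 6 infected
Step 3: +1 new -> 7 infected
Step 4: +1 new -> 8 infected
Step 5: +2 new -> 10 infected
Step 6: +1 new -> 11 infected
Step 7: +1 new -> 12 infected
Step 8: +2 new -> 14 infected
Step 9: +1 new -> 15 infected
Step 10: +1 new -> 16 infected
Step 11: +0 new -> 16 infected

Answer: 16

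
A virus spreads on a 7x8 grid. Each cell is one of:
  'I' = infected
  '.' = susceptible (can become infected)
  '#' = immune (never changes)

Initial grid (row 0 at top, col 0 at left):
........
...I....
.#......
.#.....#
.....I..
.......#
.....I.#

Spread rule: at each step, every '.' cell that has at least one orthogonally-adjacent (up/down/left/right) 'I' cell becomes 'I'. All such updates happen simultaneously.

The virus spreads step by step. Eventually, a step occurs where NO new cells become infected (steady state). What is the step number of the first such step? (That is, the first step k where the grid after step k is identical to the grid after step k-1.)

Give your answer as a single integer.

Answer: 7

Derivation:
Step 0 (initial): 3 infected
Step 1: +10 new -> 13 infected
Step 2: +15 new -> 28 infected
Step 3: +9 new -> 37 infected
Step 4: +8 new -> 45 infected
Step 5: +5 new -> 50 infected
Step 6: +1 new -> 51 infected
Step 7: +0 new -> 51 infected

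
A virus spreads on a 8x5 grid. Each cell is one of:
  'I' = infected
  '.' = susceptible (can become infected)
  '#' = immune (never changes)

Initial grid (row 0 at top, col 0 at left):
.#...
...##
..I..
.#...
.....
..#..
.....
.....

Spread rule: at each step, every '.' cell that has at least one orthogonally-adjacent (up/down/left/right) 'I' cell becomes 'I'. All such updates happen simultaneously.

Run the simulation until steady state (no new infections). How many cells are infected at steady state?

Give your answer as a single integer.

Step 0 (initial): 1 infected
Step 1: +4 new -> 5 infected
Step 2: +6 new -> 11 infected
Step 3: +6 new -> 17 infected
Step 4: +6 new -> 23 infected
Step 5: +4 new -> 27 infected
Step 6: +5 new -> 32 infected
Step 7: +3 new -> 35 infected
Step 8: +0 new -> 35 infected

Answer: 35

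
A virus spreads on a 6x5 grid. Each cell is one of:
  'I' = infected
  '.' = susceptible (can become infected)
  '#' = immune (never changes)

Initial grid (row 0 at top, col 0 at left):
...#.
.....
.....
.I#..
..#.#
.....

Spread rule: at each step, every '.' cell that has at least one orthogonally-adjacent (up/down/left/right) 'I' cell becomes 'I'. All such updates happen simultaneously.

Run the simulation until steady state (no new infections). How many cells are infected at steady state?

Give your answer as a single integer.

Step 0 (initial): 1 infected
Step 1: +3 new -> 4 infected
Step 2: +5 new -> 9 infected
Step 3: +6 new -> 15 infected
Step 4: +6 new -> 21 infected
Step 5: +4 new -> 25 infected
Step 6: +1 new -> 26 infected
Step 7: +0 new -> 26 infected

Answer: 26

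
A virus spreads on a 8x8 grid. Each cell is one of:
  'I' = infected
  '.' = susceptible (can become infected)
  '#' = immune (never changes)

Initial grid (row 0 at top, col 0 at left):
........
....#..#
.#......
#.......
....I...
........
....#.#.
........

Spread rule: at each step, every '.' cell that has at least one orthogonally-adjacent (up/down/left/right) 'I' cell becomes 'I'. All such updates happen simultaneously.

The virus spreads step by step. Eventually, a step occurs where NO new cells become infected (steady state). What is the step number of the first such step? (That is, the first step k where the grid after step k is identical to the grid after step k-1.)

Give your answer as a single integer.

Step 0 (initial): 1 infected
Step 1: +4 new -> 5 infected
Step 2: +7 new -> 12 infected
Step 3: +10 new -> 22 infected
Step 4: +12 new -> 34 infected
Step 5: +11 new -> 45 infected
Step 6: +7 new -> 52 infected
Step 7: +4 new -> 56 infected
Step 8: +2 new -> 58 infected
Step 9: +0 new -> 58 infected

Answer: 9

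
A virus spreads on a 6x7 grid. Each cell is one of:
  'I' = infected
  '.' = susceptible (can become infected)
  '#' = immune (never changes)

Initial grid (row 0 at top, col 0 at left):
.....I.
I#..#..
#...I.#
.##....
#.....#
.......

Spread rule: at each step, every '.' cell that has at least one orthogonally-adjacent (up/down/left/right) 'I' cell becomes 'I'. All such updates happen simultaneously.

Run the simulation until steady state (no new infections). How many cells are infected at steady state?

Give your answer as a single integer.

Answer: 33

Derivation:
Step 0 (initial): 3 infected
Step 1: +7 new -> 10 infected
Step 2: +8 new -> 18 infected
Step 3: +7 new -> 25 infected
Step 4: +3 new -> 28 infected
Step 5: +3 new -> 31 infected
Step 6: +1 new -> 32 infected
Step 7: +1 new -> 33 infected
Step 8: +0 new -> 33 infected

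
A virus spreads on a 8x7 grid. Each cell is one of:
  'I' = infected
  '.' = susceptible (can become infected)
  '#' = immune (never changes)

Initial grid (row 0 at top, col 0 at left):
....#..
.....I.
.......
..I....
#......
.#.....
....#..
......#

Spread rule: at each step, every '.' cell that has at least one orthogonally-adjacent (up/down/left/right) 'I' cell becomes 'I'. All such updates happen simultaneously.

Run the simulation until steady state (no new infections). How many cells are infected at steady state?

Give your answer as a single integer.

Answer: 51

Derivation:
Step 0 (initial): 2 infected
Step 1: +8 new -> 10 infected
Step 2: +13 new -> 23 infected
Step 3: +9 new -> 32 infected
Step 4: +8 new -> 40 infected
Step 5: +6 new -> 46 infected
Step 6: +5 new -> 51 infected
Step 7: +0 new -> 51 infected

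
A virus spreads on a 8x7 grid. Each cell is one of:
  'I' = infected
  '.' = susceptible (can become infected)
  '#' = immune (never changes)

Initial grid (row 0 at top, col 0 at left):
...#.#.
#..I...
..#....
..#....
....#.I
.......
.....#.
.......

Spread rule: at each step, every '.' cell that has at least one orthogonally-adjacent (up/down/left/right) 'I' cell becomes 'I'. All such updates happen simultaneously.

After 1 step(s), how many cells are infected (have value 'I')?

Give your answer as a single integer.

Answer: 8

Derivation:
Step 0 (initial): 2 infected
Step 1: +6 new -> 8 infected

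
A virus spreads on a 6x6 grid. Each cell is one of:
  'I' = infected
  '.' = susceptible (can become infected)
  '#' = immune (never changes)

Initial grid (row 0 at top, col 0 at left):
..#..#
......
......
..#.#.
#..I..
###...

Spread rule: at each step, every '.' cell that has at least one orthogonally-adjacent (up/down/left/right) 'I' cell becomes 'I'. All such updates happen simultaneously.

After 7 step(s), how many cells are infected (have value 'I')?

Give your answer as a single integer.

Answer: 28

Derivation:
Step 0 (initial): 1 infected
Step 1: +4 new -> 5 infected
Step 2: +4 new -> 9 infected
Step 3: +6 new -> 15 infected
Step 4: +6 new -> 21 infected
Step 5: +4 new -> 25 infected
Step 6: +2 new -> 27 infected
Step 7: +1 new -> 28 infected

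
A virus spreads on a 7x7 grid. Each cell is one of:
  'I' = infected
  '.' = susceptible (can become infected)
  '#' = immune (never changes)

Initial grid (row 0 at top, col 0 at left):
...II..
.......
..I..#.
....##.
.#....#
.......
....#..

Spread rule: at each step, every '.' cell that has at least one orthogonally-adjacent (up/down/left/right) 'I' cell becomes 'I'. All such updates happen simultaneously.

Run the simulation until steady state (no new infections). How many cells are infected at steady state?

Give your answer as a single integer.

Answer: 43

Derivation:
Step 0 (initial): 3 infected
Step 1: +8 new -> 11 infected
Step 2: +9 new -> 20 infected
Step 3: +6 new -> 26 infected
Step 4: +6 new -> 32 infected
Step 5: +6 new -> 38 infected
Step 6: +2 new -> 40 infected
Step 7: +2 new -> 42 infected
Step 8: +1 new -> 43 infected
Step 9: +0 new -> 43 infected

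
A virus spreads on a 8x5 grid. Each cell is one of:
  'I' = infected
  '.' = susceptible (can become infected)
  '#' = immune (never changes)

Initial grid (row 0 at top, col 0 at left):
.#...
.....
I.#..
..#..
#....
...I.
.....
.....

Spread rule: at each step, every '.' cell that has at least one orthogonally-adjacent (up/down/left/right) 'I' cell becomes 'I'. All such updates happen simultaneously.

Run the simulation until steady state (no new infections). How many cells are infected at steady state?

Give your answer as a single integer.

Answer: 36

Derivation:
Step 0 (initial): 2 infected
Step 1: +7 new -> 9 infected
Step 2: +10 new -> 19 infected
Step 3: +8 new -> 27 infected
Step 4: +5 new -> 32 infected
Step 5: +3 new -> 35 infected
Step 6: +1 new -> 36 infected
Step 7: +0 new -> 36 infected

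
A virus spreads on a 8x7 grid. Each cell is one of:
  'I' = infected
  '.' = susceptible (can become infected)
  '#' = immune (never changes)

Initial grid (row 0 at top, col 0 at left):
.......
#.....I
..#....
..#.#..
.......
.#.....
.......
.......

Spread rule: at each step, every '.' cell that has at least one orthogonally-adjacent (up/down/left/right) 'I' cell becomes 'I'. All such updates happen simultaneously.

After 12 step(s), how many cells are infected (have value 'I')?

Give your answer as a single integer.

Answer: 51

Derivation:
Step 0 (initial): 1 infected
Step 1: +3 new -> 4 infected
Step 2: +4 new -> 8 infected
Step 3: +5 new -> 13 infected
Step 4: +5 new -> 18 infected
Step 5: +6 new -> 24 infected
Step 6: +6 new -> 30 infected
Step 7: +7 new -> 37 infected
Step 8: +5 new -> 42 infected
Step 9: +3 new -> 45 infected
Step 10: +3 new -> 48 infected
Step 11: +2 new -> 50 infected
Step 12: +1 new -> 51 infected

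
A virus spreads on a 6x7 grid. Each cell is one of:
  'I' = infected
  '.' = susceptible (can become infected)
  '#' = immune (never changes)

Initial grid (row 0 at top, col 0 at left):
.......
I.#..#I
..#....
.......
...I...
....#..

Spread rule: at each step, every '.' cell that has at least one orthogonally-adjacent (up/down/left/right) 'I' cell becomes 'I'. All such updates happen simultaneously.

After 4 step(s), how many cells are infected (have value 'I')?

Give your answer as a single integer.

Answer: 38

Derivation:
Step 0 (initial): 3 infected
Step 1: +9 new -> 12 infected
Step 2: +12 new -> 24 infected
Step 3: +10 new -> 34 infected
Step 4: +4 new -> 38 infected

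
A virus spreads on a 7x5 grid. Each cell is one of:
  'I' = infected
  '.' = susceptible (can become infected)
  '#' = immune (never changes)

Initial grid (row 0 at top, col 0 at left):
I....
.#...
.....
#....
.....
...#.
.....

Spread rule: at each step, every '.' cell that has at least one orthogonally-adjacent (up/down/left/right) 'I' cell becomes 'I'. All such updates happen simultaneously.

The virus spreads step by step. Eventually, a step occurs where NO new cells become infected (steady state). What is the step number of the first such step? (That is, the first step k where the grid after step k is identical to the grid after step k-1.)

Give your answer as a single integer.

Answer: 11

Derivation:
Step 0 (initial): 1 infected
Step 1: +2 new -> 3 infected
Step 2: +2 new -> 5 infected
Step 3: +3 new -> 8 infected
Step 4: +4 new -> 12 infected
Step 5: +4 new -> 16 infected
Step 6: +5 new -> 21 infected
Step 7: +5 new -> 26 infected
Step 8: +3 new -> 29 infected
Step 9: +2 new -> 31 infected
Step 10: +1 new -> 32 infected
Step 11: +0 new -> 32 infected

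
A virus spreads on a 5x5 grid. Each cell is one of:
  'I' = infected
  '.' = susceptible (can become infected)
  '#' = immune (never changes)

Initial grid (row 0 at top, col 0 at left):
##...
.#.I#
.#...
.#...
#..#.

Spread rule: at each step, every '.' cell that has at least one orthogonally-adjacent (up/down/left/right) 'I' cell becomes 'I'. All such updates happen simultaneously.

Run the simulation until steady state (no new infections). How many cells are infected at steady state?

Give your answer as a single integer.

Step 0 (initial): 1 infected
Step 1: +3 new -> 4 infected
Step 2: +5 new -> 9 infected
Step 3: +2 new -> 11 infected
Step 4: +2 new -> 13 infected
Step 5: +1 new -> 14 infected
Step 6: +0 new -> 14 infected

Answer: 14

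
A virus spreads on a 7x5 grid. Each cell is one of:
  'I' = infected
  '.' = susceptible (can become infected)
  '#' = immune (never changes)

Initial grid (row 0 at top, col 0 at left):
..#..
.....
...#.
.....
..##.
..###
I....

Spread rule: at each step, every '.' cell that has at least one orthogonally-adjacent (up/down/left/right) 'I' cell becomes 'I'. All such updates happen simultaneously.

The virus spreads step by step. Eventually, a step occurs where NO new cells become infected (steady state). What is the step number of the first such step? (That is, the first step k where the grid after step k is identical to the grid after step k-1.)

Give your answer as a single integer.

Step 0 (initial): 1 infected
Step 1: +2 new -> 3 infected
Step 2: +3 new -> 6 infected
Step 3: +3 new -> 9 infected
Step 4: +3 new -> 12 infected
Step 5: +3 new -> 15 infected
Step 6: +4 new -> 19 infected
Step 7: +3 new -> 22 infected
Step 8: +3 new -> 25 infected
Step 9: +2 new -> 27 infected
Step 10: +1 new -> 28 infected
Step 11: +0 new -> 28 infected

Answer: 11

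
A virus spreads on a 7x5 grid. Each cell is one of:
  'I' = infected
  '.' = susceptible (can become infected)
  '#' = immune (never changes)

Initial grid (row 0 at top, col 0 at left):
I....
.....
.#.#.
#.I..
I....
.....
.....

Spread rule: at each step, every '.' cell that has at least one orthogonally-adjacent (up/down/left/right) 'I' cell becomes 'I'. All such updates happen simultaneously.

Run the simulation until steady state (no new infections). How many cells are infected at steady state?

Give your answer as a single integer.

Answer: 32

Derivation:
Step 0 (initial): 3 infected
Step 1: +8 new -> 11 infected
Step 2: +9 new -> 20 infected
Step 3: +7 new -> 27 infected
Step 4: +4 new -> 31 infected
Step 5: +1 new -> 32 infected
Step 6: +0 new -> 32 infected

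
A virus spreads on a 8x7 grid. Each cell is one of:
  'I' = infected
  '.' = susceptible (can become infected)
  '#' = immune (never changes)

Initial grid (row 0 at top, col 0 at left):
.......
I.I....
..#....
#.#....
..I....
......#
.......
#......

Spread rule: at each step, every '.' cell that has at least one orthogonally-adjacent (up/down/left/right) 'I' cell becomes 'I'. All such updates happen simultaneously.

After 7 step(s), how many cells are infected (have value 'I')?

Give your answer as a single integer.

Answer: 51

Derivation:
Step 0 (initial): 3 infected
Step 1: +8 new -> 11 infected
Step 2: +12 new -> 23 infected
Step 3: +10 new -> 33 infected
Step 4: +10 new -> 43 infected
Step 5: +5 new -> 48 infected
Step 6: +2 new -> 50 infected
Step 7: +1 new -> 51 infected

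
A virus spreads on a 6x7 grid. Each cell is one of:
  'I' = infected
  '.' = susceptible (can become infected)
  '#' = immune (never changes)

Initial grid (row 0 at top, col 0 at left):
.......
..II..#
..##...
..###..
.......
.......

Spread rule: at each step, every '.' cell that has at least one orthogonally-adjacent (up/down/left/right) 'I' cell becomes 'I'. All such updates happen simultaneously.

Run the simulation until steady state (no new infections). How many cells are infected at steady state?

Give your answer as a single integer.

Answer: 36

Derivation:
Step 0 (initial): 2 infected
Step 1: +4 new -> 6 infected
Step 2: +6 new -> 12 infected
Step 3: +5 new -> 17 infected
Step 4: +5 new -> 22 infected
Step 5: +5 new -> 27 infected
Step 6: +6 new -> 33 infected
Step 7: +3 new -> 36 infected
Step 8: +0 new -> 36 infected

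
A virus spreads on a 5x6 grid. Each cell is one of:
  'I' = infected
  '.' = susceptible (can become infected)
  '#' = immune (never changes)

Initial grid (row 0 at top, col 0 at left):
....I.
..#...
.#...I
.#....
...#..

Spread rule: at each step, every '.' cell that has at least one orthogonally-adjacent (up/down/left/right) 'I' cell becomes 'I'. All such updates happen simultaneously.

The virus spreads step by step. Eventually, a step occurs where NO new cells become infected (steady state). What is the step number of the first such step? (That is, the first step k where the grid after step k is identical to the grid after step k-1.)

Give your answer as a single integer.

Step 0 (initial): 2 infected
Step 1: +6 new -> 8 infected
Step 2: +5 new -> 13 infected
Step 3: +4 new -> 17 infected
Step 4: +3 new -> 20 infected
Step 5: +2 new -> 22 infected
Step 6: +2 new -> 24 infected
Step 7: +2 new -> 26 infected
Step 8: +0 new -> 26 infected

Answer: 8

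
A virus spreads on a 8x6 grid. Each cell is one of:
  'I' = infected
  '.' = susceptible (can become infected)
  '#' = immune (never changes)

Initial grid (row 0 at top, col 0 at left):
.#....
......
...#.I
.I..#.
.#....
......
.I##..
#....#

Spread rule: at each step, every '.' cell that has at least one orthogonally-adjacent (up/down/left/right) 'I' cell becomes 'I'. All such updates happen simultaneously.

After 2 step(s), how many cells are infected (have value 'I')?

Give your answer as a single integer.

Answer: 24

Derivation:
Step 0 (initial): 3 infected
Step 1: +9 new -> 12 infected
Step 2: +12 new -> 24 infected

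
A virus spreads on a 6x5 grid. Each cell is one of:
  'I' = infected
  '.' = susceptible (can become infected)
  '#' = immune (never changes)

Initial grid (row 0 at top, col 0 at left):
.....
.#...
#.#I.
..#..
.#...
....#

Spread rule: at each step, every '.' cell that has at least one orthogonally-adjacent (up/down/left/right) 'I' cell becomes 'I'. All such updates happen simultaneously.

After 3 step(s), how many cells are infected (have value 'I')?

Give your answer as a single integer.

Step 0 (initial): 1 infected
Step 1: +3 new -> 4 infected
Step 2: +5 new -> 9 infected
Step 3: +5 new -> 14 infected

Answer: 14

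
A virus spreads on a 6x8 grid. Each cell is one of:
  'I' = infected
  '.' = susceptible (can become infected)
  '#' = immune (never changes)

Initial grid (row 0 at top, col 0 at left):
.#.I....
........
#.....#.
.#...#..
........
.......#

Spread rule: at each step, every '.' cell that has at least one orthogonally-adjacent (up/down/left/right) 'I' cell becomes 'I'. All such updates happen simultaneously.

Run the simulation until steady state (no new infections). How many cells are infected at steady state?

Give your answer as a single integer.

Step 0 (initial): 1 infected
Step 1: +3 new -> 4 infected
Step 2: +4 new -> 8 infected
Step 3: +6 new -> 14 infected
Step 4: +8 new -> 22 infected
Step 5: +5 new -> 27 infected
Step 6: +5 new -> 32 infected
Step 7: +5 new -> 37 infected
Step 8: +5 new -> 42 infected
Step 9: +0 new -> 42 infected

Answer: 42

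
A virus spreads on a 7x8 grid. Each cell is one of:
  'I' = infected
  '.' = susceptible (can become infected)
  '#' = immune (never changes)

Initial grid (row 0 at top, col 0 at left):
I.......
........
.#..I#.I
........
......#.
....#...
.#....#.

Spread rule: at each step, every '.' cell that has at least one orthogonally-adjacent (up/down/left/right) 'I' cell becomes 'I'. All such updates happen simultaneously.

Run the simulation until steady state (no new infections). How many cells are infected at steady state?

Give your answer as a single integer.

Step 0 (initial): 3 infected
Step 1: +8 new -> 11 infected
Step 2: +14 new -> 25 infected
Step 3: +9 new -> 34 infected
Step 4: +7 new -> 41 infected
Step 5: +5 new -> 46 infected
Step 6: +4 new -> 50 infected
Step 7: +0 new -> 50 infected

Answer: 50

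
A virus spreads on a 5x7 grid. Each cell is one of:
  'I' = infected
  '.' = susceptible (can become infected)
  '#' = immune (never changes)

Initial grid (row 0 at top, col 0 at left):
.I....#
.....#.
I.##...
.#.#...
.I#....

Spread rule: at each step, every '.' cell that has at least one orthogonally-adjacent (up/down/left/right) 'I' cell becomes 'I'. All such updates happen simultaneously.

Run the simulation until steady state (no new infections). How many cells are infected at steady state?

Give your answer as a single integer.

Step 0 (initial): 3 infected
Step 1: +7 new -> 10 infected
Step 2: +2 new -> 12 infected
Step 3: +2 new -> 14 infected
Step 4: +2 new -> 16 infected
Step 5: +1 new -> 17 infected
Step 6: +2 new -> 19 infected
Step 7: +3 new -> 22 infected
Step 8: +4 new -> 26 infected
Step 9: +1 new -> 27 infected
Step 10: +0 new -> 27 infected

Answer: 27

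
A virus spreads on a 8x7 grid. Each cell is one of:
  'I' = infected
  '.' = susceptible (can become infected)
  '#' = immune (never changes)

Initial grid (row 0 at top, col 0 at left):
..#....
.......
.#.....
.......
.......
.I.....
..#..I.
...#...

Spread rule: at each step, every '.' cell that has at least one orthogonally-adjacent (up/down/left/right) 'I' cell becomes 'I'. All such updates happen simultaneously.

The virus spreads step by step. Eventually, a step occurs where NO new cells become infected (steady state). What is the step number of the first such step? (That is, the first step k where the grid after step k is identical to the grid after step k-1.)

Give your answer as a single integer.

Step 0 (initial): 2 infected
Step 1: +8 new -> 10 infected
Step 2: +12 new -> 22 infected
Step 3: +8 new -> 30 infected
Step 4: +6 new -> 36 infected
Step 5: +6 new -> 42 infected
Step 6: +6 new -> 48 infected
Step 7: +4 new -> 52 infected
Step 8: +0 new -> 52 infected

Answer: 8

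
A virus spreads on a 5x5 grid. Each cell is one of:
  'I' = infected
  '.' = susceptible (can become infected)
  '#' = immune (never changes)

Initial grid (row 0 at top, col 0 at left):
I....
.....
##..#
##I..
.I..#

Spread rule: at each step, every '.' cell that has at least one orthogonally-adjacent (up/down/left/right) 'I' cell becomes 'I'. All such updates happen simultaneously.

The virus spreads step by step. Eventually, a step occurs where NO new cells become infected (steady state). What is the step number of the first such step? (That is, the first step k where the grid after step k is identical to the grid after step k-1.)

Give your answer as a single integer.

Answer: 5

Derivation:
Step 0 (initial): 3 infected
Step 1: +6 new -> 9 infected
Step 2: +6 new -> 15 infected
Step 3: +2 new -> 17 infected
Step 4: +2 new -> 19 infected
Step 5: +0 new -> 19 infected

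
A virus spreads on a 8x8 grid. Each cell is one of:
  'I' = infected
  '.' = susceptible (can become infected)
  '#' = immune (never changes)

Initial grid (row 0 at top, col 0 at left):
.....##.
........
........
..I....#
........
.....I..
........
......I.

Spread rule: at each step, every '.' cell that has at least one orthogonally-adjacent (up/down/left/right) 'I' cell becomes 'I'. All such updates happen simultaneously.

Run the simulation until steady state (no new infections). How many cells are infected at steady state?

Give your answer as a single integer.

Step 0 (initial): 3 infected
Step 1: +11 new -> 14 infected
Step 2: +16 new -> 30 infected
Step 3: +13 new -> 43 infected
Step 4: +9 new -> 52 infected
Step 5: +6 new -> 58 infected
Step 6: +2 new -> 60 infected
Step 7: +1 new -> 61 infected
Step 8: +0 new -> 61 infected

Answer: 61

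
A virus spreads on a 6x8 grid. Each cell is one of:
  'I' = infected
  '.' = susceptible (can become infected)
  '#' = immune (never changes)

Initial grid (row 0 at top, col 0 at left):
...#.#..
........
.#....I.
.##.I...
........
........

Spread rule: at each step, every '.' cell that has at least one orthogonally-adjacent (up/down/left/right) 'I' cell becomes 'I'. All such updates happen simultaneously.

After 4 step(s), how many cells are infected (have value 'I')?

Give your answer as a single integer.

Answer: 33

Derivation:
Step 0 (initial): 2 infected
Step 1: +8 new -> 10 infected
Step 2: +10 new -> 20 infected
Step 3: +9 new -> 29 infected
Step 4: +4 new -> 33 infected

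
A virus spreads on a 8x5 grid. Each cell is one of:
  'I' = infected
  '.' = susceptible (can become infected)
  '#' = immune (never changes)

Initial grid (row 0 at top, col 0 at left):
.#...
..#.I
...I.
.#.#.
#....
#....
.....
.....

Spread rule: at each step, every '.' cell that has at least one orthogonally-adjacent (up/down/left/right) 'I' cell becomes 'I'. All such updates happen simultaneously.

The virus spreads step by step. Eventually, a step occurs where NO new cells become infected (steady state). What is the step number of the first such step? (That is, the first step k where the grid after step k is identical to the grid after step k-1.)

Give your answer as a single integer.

Step 0 (initial): 2 infected
Step 1: +4 new -> 6 infected
Step 2: +4 new -> 10 infected
Step 3: +5 new -> 15 infected
Step 4: +6 new -> 21 infected
Step 5: +5 new -> 26 infected
Step 6: +4 new -> 30 infected
Step 7: +3 new -> 33 infected
Step 8: +1 new -> 34 infected
Step 9: +0 new -> 34 infected

Answer: 9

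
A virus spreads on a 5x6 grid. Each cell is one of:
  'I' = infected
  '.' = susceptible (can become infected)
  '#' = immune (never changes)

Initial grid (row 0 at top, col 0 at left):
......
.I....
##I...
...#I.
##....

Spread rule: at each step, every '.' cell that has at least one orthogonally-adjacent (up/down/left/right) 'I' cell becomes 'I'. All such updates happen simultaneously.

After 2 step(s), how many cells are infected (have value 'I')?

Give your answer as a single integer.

Step 0 (initial): 3 infected
Step 1: +8 new -> 11 infected
Step 2: +9 new -> 20 infected

Answer: 20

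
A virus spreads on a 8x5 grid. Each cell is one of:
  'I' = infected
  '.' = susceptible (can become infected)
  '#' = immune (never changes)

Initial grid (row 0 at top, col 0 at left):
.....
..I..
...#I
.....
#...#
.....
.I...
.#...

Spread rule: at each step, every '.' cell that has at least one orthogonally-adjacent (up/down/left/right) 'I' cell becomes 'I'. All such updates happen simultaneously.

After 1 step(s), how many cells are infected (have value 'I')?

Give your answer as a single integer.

Answer: 12

Derivation:
Step 0 (initial): 3 infected
Step 1: +9 new -> 12 infected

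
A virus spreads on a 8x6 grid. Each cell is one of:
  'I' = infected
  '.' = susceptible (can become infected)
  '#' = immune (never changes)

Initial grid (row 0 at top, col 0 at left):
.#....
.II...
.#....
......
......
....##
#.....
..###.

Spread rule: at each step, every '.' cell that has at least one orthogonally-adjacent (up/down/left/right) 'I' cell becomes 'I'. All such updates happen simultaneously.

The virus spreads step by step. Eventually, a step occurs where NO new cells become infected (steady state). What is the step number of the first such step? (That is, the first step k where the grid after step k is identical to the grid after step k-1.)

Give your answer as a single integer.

Step 0 (initial): 2 infected
Step 1: +4 new -> 6 infected
Step 2: +6 new -> 12 infected
Step 3: +7 new -> 19 infected
Step 4: +7 new -> 26 infected
Step 5: +6 new -> 32 infected
Step 6: +3 new -> 35 infected
Step 7: +2 new -> 37 infected
Step 8: +2 new -> 39 infected
Step 9: +1 new -> 40 infected
Step 10: +0 new -> 40 infected

Answer: 10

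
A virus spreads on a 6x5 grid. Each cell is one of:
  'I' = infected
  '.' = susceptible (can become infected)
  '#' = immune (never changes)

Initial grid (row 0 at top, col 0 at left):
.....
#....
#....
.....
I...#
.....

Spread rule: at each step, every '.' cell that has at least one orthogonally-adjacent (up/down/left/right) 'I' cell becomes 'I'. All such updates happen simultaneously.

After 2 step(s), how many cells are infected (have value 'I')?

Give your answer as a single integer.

Answer: 7

Derivation:
Step 0 (initial): 1 infected
Step 1: +3 new -> 4 infected
Step 2: +3 new -> 7 infected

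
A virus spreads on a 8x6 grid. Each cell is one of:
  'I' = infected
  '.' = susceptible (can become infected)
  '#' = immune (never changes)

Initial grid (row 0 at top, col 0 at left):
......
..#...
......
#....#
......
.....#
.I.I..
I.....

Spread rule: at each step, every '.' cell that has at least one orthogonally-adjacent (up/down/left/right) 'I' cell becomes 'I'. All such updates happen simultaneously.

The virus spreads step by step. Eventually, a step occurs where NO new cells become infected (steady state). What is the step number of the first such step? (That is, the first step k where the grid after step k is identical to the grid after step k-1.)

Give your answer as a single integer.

Step 0 (initial): 3 infected
Step 1: +7 new -> 10 infected
Step 2: +8 new -> 18 infected
Step 3: +6 new -> 24 infected
Step 4: +5 new -> 29 infected
Step 5: +5 new -> 34 infected
Step 6: +5 new -> 39 infected
Step 7: +4 new -> 43 infected
Step 8: +1 new -> 44 infected
Step 9: +0 new -> 44 infected

Answer: 9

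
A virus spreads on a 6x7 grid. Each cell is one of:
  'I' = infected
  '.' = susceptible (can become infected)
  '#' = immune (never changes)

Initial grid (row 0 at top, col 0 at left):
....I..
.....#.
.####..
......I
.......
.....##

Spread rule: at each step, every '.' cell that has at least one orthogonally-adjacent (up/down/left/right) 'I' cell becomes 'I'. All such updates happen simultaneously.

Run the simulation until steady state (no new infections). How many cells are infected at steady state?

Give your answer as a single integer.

Step 0 (initial): 2 infected
Step 1: +6 new -> 8 infected
Step 2: +7 new -> 15 infected
Step 3: +4 new -> 19 infected
Step 4: +5 new -> 24 infected
Step 5: +4 new -> 28 infected
Step 6: +4 new -> 32 infected
Step 7: +2 new -> 34 infected
Step 8: +1 new -> 35 infected
Step 9: +0 new -> 35 infected

Answer: 35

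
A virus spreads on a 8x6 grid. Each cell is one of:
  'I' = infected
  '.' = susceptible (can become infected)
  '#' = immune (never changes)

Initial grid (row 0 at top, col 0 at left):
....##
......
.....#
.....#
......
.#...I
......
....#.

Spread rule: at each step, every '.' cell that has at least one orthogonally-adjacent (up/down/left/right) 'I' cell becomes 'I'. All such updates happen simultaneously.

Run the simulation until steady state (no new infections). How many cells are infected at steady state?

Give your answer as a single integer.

Step 0 (initial): 1 infected
Step 1: +3 new -> 4 infected
Step 2: +4 new -> 8 infected
Step 3: +4 new -> 12 infected
Step 4: +5 new -> 17 infected
Step 5: +6 new -> 23 infected
Step 6: +7 new -> 30 infected
Step 7: +6 new -> 36 infected
Step 8: +3 new -> 39 infected
Step 9: +2 new -> 41 infected
Step 10: +1 new -> 42 infected
Step 11: +0 new -> 42 infected

Answer: 42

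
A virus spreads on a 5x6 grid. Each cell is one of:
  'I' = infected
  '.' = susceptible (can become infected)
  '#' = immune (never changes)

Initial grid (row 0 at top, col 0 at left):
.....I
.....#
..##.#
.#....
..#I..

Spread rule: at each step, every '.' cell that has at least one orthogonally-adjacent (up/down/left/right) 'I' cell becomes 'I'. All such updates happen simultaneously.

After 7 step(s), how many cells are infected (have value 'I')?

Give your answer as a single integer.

Step 0 (initial): 2 infected
Step 1: +3 new -> 5 infected
Step 2: +5 new -> 10 infected
Step 3: +4 new -> 14 infected
Step 4: +2 new -> 16 infected
Step 5: +2 new -> 18 infected
Step 6: +2 new -> 20 infected
Step 7: +1 new -> 21 infected

Answer: 21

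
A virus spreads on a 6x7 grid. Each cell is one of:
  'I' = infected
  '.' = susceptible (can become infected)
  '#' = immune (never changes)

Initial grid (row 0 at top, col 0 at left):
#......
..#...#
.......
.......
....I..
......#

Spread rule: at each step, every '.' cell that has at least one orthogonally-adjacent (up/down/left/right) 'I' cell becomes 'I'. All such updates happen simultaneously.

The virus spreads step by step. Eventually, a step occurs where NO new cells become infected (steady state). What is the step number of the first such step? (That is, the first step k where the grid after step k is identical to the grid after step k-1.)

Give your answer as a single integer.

Step 0 (initial): 1 infected
Step 1: +4 new -> 5 infected
Step 2: +7 new -> 12 infected
Step 3: +7 new -> 19 infected
Step 4: +8 new -> 27 infected
Step 5: +5 new -> 32 infected
Step 6: +4 new -> 36 infected
Step 7: +2 new -> 38 infected
Step 8: +0 new -> 38 infected

Answer: 8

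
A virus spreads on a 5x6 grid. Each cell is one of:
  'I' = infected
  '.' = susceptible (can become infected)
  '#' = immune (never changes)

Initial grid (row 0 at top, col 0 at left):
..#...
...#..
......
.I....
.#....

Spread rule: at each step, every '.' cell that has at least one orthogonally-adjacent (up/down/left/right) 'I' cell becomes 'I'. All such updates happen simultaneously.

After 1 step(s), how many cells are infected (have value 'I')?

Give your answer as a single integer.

Answer: 4

Derivation:
Step 0 (initial): 1 infected
Step 1: +3 new -> 4 infected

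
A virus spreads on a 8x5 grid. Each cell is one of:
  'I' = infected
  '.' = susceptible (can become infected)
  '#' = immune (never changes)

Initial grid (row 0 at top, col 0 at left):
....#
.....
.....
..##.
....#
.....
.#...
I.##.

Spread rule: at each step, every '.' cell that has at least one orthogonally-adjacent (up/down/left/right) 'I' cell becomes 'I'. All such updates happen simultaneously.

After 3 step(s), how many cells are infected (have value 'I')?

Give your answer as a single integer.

Step 0 (initial): 1 infected
Step 1: +2 new -> 3 infected
Step 2: +1 new -> 4 infected
Step 3: +2 new -> 6 infected

Answer: 6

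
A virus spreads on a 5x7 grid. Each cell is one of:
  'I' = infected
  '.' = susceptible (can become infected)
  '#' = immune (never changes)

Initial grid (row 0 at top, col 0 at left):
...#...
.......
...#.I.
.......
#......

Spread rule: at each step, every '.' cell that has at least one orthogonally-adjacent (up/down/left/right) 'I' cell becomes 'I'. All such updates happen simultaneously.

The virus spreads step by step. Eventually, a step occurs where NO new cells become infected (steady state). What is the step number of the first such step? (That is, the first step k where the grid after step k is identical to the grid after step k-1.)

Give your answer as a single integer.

Step 0 (initial): 1 infected
Step 1: +4 new -> 5 infected
Step 2: +6 new -> 11 infected
Step 3: +6 new -> 17 infected
Step 4: +3 new -> 20 infected
Step 5: +5 new -> 25 infected
Step 6: +5 new -> 30 infected
Step 7: +2 new -> 32 infected
Step 8: +0 new -> 32 infected

Answer: 8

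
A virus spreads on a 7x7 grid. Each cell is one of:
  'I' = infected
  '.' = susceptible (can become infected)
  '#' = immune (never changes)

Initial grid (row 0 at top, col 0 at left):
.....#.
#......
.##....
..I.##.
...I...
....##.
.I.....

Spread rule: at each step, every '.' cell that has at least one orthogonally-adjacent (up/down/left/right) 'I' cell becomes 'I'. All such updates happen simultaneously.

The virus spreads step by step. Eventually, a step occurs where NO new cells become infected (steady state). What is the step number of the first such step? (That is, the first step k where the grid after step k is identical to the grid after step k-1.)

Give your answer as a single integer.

Step 0 (initial): 3 infected
Step 1: +8 new -> 11 infected
Step 2: +7 new -> 18 infected
Step 3: +6 new -> 24 infected
Step 4: +7 new -> 31 infected
Step 5: +6 new -> 37 infected
Step 6: +2 new -> 39 infected
Step 7: +2 new -> 41 infected
Step 8: +0 new -> 41 infected

Answer: 8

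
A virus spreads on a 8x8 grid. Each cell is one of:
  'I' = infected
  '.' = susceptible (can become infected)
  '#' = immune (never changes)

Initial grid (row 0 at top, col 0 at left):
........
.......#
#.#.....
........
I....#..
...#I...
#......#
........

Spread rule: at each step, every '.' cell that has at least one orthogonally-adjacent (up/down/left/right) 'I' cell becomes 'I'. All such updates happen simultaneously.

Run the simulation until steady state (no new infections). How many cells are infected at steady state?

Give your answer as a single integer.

Step 0 (initial): 2 infected
Step 1: +6 new -> 8 infected
Step 2: +9 new -> 17 infected
Step 3: +13 new -> 30 infected
Step 4: +9 new -> 39 infected
Step 5: +10 new -> 49 infected
Step 6: +6 new -> 55 infected
Step 7: +1 new -> 56 infected
Step 8: +1 new -> 57 infected
Step 9: +0 new -> 57 infected

Answer: 57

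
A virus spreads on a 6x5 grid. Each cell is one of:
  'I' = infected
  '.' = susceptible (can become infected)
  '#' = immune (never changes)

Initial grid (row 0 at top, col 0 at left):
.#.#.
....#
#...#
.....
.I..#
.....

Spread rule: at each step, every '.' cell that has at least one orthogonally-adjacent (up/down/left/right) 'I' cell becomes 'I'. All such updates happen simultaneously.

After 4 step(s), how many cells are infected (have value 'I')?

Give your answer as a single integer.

Step 0 (initial): 1 infected
Step 1: +4 new -> 5 infected
Step 2: +6 new -> 11 infected
Step 3: +4 new -> 15 infected
Step 4: +5 new -> 20 infected

Answer: 20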